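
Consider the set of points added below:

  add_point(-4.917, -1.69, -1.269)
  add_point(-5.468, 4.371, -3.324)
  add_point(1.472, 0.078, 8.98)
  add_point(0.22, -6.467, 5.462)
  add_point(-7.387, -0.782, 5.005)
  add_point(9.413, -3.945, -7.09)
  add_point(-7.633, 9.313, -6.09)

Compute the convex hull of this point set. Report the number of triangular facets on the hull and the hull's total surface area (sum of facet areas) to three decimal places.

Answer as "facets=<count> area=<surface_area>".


Points on the hull: [0, 2, 3, 4, 5, 6] (6 of 7).

Per-facet area ½‖(b−a)×(c−a)‖:
  f1: (p2, p5, p6) → 170.1410
  f2: (p2, p3, p5) → 58.8328
  f3: (p0, p5, p6) → 94.5873
  f4: (p0, p3, p5) → 72.5401
  f5: (p4, p2, p6) → 70.6624
  f6: (p4, p0, p6) → 41.3452
  f7: (p4, p2, p3) → 33.3642
  f8: (p4, p0, p3) → 30.5765
Σ area = 572.050

Euler characteristic 6−12+8 = 2 ✓

facets=8 area=572.050


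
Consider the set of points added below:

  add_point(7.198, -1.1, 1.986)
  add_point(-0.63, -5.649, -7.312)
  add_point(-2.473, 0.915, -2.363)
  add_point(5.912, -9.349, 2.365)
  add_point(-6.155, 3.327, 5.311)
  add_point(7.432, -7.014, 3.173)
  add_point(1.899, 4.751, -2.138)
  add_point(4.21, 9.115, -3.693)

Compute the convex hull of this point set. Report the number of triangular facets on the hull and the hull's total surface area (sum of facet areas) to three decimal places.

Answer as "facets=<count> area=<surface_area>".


facets=10 area=486.663

Points on the hull: [0, 1, 2, 3, 4, 5, 7] (7 of 8).

Per-facet area ½‖(b−a)×(c−a)‖:
  f1: (p1, p7, p5) → 102.1839
  f2: (p3, p5, p4) → 24.8228
  f3: (p3, p1, p4) → 97.2283
  f4: (p3, p1, p5) → 17.1770
  f5: (p0, p5, p4) → 41.7466
  f6: (p0, p7, p4) → 80.6552
  f7: (p0, p7, p5) → 13.2190
  f8: (p2, p7, p4) → 46.5577
  f9: (p2, p1, p4) → 21.6962
  f10: (p2, p1, p7) → 41.3765
Σ area = 486.663

Check V−E+F: 7 − 15 + 10 = 2.


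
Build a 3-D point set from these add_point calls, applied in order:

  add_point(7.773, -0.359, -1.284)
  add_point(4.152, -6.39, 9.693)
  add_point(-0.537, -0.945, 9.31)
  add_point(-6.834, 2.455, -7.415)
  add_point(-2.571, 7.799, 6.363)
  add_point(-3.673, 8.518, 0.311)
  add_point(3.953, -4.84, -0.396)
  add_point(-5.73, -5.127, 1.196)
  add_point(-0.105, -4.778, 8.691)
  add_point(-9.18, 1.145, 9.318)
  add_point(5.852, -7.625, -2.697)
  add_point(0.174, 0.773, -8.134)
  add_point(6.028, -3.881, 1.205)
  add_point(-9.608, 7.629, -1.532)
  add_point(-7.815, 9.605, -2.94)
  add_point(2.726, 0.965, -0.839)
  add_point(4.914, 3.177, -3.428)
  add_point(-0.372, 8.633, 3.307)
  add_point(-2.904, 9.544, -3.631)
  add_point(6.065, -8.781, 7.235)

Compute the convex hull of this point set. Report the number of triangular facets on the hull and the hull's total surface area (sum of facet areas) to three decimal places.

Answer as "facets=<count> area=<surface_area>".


16 of the 20 inputs are extreme points: [0, 1, 2, 3, 4, 7, 8, 9, 10, 11, 13, 14, 16, 17, 18, 19].

Area of each hull facet:
  f1: (p1, p19, p0) → 23.6695
  f2: (p3, p7, p13) → 47.7152
  f3: (p3, p18, p11) → 31.7460
  f4: (p10, p7, p19) → 60.1006
  f5: (p10, p3, p11) → 33.3199
  f6: (p10, p3, p7) → 71.8693
  f7: (p10, p19, p0) → 38.1221
  f8: (p10, p11, p0) → 38.5305
  f9: (p17, p1, p0) → 83.5835
  f10: (p17, p1, p4) → 30.7351
  f11: (p9, p4, p13) → 50.5626
  f12: (p9, p7, p13) → 64.4844
  f13: (p14, p3, p13) → 12.4450
  f14: (p14, p3, p18) → 20.6410
  f15: (p14, p4, p13) → 15.9290
  f16: (p14, p17, p4) → 18.7461
  f17: (p14, p17, p18) → 18.0485
  f18: (p16, p17, p0) → 23.4860
  f19: (p16, p17, p18) → 35.0095
  f20: (p16, p11, p0) → 16.1585
  f21: (p16, p18, p11) → 33.9465
  f22: (p2, p1, p4) → 17.5128
  f23: (p2, p9, p4) → 37.9981
  f24: (p2, p9, p1) → 18.7104
  f25: (p8, p9, p7) → 45.8284
  f26: (p8, p9, p1) → 8.6406
  f27: (p8, p7, p19) → 33.3227
  f28: (p8, p1, p19) → 7.8109
Σ area = 938.673

Euler characteristic 16−42+28 = 2 ✓

facets=28 area=938.673


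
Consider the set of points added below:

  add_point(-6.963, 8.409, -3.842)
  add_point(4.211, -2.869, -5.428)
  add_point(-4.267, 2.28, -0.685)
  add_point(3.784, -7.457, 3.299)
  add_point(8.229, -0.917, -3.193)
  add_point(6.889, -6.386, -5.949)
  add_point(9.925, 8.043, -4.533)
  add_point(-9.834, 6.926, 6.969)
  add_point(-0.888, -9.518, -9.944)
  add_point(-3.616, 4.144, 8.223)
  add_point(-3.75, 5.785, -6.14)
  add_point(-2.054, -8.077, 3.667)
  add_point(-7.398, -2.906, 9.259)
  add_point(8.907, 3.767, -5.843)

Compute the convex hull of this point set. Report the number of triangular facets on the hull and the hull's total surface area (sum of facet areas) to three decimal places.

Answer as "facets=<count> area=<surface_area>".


Extreme-point indices: [0, 3, 4, 5, 6, 7, 8, 9, 10, 11, 12, 13] — 12 of 14 on the boundary.

Facet areas (half cross-product norm):
  f1: (p12, p8, p7) → 109.1940
  f2: (p0, p6, p7) → 91.2680
  f3: (p0, p8, p7) → 108.5451
  f4: (p9, p6, p7) → 59.2513
  f5: (p9, p12, p7) → 27.9080
  f6: (p9, p3, p6) → 125.7897
  f7: (p9, p3, p12) → 53.6857
  f8: (p5, p3, p8) → 45.3265
  f9: (p11, p12, p8) → 45.4747
  f10: (p11, p3, p8) → 40.0311
  f11: (p11, p3, p12) → 22.8715
  f12: (p10, p0, p6) → 28.2867
  f13: (p10, p0, p8) → 24.5029
  f14: (p13, p5, p6) → 6.6029
  f15: (p13, p5, p8) → 41.6751
  f16: (p13, p10, p6) → 29.3087
  f17: (p13, p10, p8) → 97.2908
  f18: (p4, p3, p6) → 28.6884
  f19: (p4, p5, p6) → 16.3916
  f20: (p4, p5, p3) → 29.7738
Σ area = 1031.867

Euler characteristic 12−30+20 = 2 ✓

facets=20 area=1031.867


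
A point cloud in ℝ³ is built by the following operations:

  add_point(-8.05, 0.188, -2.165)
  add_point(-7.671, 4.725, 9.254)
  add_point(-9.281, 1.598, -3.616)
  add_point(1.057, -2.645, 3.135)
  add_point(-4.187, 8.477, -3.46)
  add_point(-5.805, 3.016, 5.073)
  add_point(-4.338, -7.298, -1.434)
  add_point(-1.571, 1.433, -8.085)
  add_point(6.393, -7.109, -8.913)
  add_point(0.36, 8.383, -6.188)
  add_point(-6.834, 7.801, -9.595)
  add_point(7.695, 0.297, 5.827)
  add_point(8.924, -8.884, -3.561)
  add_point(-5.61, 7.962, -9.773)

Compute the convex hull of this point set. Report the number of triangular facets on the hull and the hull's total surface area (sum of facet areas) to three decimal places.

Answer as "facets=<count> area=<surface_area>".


facets=18 area=936.140

Hull vertices (11/14): indices [1, 2, 3, 4, 6, 8, 9, 10, 11, 12, 13].

Facet areas (half cross-product norm):
  f1: (p6, p1, p2) → 69.3117
  f2: (p9, p11, p12) → 106.0273
  f3: (p9, p13, p4) → 16.3456
  f4: (p9, p1, p4) → 26.2987
  f5: (p9, p11, p1) → 121.4164
  f6: (p8, p6, p12) → 39.8835
  f7: (p8, p9, p12) → 50.1197
  f8: (p8, p9, p13) → 57.9326
  f9: (p3, p11, p1) → 49.1912
  f10: (p3, p6, p1) → 54.3134
  f11: (p3, p11, p12) → 46.0519
  f12: (p3, p6, p12) → 50.3441
  f13: (p10, p8, p13) → 10.3919
  f14: (p10, p1, p2) → 53.3952
  f15: (p10, p6, p2) → 37.2120
  f16: (p10, p8, p6) → 111.9149
  f17: (p10, p1, p4) → 31.9566
  f18: (p10, p13, p4) → 4.0335
Σ area = 936.140

Euler: V−E+F = 11−27+18 = 2.


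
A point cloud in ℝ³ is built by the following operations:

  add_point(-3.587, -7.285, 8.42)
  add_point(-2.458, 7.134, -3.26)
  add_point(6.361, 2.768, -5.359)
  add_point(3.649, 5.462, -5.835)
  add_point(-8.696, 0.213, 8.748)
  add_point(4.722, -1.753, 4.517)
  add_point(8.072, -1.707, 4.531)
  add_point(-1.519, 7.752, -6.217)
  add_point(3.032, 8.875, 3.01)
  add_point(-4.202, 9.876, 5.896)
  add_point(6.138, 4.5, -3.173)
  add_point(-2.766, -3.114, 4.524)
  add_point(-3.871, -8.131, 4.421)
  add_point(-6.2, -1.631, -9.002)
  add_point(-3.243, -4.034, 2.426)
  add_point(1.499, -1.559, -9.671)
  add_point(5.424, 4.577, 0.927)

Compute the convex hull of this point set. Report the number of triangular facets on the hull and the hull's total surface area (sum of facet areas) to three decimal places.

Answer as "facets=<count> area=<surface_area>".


Hull vertices (12/17): indices [0, 2, 3, 4, 6, 7, 8, 9, 10, 12, 13, 15].

Triangle areas on the boundary:
  f1: (p9, p6, p4) → 89.5744
  f2: (p12, p15, p6) → 98.4711
  f3: (p0, p6, p4) → 60.5280
  f4: (p0, p12, p4) → 18.3396
  f5: (p0, p12, p6) → 27.3942
  f6: (p13, p12, p4) → 79.6546
  f7: (p13, p12, p15) → 58.1743
  f8: (p13, p7, p15) → 38.1307
  f9: (p13, p9, p4) → 96.9257
  f10: (p13, p7, p9) → 65.1143
  f11: (p2, p15, p6) → 39.8831
  f12: (p3, p7, p15) → 23.4025
  f13: (p3, p2, p15) → 14.9307
  f14: (p8, p7, p9) → 40.5521
  f15: (p8, p3, p7) → 26.6418
  f16: (p8, p9, p6) → 41.2119
  f17: (p10, p2, p6) → 13.8154
  f18: (p10, p3, p2) → 4.9565
  f19: (p10, p8, p3) → 15.2617
  f20: (p10, p8, p6) → 40.6227
Σ area = 893.585

Check V−E+F: 12 − 30 + 20 = 2.

facets=20 area=893.585


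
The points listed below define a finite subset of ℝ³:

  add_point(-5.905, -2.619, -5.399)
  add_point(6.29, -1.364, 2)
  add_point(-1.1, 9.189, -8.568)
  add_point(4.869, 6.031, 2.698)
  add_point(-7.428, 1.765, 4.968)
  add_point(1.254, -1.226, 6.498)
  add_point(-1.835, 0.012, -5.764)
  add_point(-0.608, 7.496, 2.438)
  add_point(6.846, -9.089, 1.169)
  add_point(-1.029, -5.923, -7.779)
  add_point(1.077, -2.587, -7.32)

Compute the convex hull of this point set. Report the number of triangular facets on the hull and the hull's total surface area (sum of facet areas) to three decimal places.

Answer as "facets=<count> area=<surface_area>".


facets=16 area=670.950

Hull vertices (10/11): indices [0, 1, 2, 3, 4, 5, 7, 8, 9, 10].

Facet areas (half cross-product norm):
  f1: (p5, p8, p4) → 40.1379
  f2: (p7, p2, p4) → 48.6966
  f3: (p7, p5, p4) → 38.6424
  f4: (p0, p8, p4) → 88.7832
  f5: (p0, p9, p8) → 36.6698
  f6: (p0, p2, p4) → 74.3775
  f7: (p0, p9, p2) → 41.5306
  f8: (p10, p2, p8) → 53.5173
  f9: (p10, p9, p8) → 23.9626
  f10: (p10, p9, p2) → 16.7498
  f11: (p3, p7, p5) → 25.0776
  f12: (p3, p7, p2) → 31.3742
  f13: (p1, p5, p8) → 26.0275
  f14: (p1, p3, p5) → 24.9029
  f15: (p1, p2, p8) → 52.3006
  f16: (p1, p3, p2) → 48.1987
Σ area = 670.950

Euler: V−E+F = 10−24+16 = 2.


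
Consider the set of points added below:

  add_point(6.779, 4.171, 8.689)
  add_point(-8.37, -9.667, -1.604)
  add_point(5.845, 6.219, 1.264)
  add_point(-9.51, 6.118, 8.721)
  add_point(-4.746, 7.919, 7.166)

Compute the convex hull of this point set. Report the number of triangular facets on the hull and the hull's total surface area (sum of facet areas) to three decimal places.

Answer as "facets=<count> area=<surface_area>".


facets=6 area=475.112

Extreme-point indices: [0, 1, 2, 3, 4] — 5 of 5 on the boundary.

Facet areas (half cross-product norm):
  f1: (p1, p0, p3) → 152.9974
  f2: (p4, p0, p3) → 23.0992
  f3: (p4, p1, p3) → 50.1931
  f4: (p2, p1, p0) → 83.4364
  f5: (p2, p4, p0) → 44.9889
  f6: (p2, p4, p1) → 120.3968
Σ area = 475.112

Euler: V−E+F = 5−9+6 = 2.


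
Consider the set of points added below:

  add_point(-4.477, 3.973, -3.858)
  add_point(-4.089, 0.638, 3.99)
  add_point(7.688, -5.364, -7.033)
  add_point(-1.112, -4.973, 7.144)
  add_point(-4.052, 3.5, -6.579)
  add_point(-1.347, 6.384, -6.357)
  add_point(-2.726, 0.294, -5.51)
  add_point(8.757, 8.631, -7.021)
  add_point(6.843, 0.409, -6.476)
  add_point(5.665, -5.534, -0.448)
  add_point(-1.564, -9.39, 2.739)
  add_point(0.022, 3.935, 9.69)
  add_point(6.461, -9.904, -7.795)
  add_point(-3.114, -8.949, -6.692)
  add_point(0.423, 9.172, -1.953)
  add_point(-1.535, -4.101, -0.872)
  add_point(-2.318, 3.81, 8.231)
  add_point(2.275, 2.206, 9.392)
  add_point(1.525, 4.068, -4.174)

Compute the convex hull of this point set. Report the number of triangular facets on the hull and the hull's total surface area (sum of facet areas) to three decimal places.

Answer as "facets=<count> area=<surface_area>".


facets=26 area=904.973

Hull vertices (15/19): indices [0, 1, 2, 3, 4, 5, 7, 9, 10, 11, 12, 13, 14, 16, 17].

Area of each hull facet:
  f1: (p4, p12, p7) → 113.1129
  f2: (p14, p11, p7) → 54.8348
  f3: (p17, p11, p7) → 26.4837
  f4: (p13, p10, p12) → 46.2703
  f5: (p13, p4, p12) → 59.5426
  f6: (p13, p4, p0) → 17.1288
  f7: (p13, p1, p0) → 55.7450
  f8: (p13, p1, p10) → 49.8004
  f9: (p16, p14, p0) → 42.3452
  f10: (p16, p14, p11) → 15.8602
  f11: (p16, p1, p0) → 20.7666
  f12: (p5, p4, p7) → 11.7685
  f13: (p5, p14, p7) → 26.5016
  f14: (p5, p4, p0) → 5.5180
  f15: (p5, p14, p0) → 12.8515
  f16: (p9, p17, p7) → 101.7861
  f17: (p9, p10, p12) → 37.2317
  f18: (p3, p17, p11) → 11.4596
  f19: (p3, p16, p11) → 12.3276
  f20: (p3, p9, p10) → 27.3131
  f21: (p3, p9, p17) → 42.0328
  f22: (p3, p1, p10) → 21.6581
  f23: (p3, p16, p1) → 19.7967
  f24: (p2, p12, p7) → 8.1387
  f25: (p2, p9, p7) → 48.3076
  f26: (p2, p9, p12) → 16.3910
Σ area = 904.973

Check V−E+F: 15 − 39 + 26 = 2.


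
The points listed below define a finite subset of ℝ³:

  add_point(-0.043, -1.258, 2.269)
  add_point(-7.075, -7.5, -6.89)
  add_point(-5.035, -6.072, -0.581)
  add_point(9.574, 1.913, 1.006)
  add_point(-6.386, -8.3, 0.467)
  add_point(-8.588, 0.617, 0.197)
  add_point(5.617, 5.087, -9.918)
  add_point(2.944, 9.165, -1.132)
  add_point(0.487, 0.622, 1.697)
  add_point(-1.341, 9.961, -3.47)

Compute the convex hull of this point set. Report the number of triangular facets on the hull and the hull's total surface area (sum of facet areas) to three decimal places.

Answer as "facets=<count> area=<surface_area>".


facets=14 area=637.694

Hull vertices (9/10): indices [0, 1, 3, 4, 5, 6, 7, 8, 9].

Triangle areas on the boundary:
  f1: (p0, p4, p5) → 37.1539
  f2: (p0, p4, p3) → 27.9384
  f3: (p1, p4, p5) → 33.7307
  f4: (p1, p9, p5) → 64.4890
  f5: (p1, p9, p6) → 93.8431
  f6: (p1, p4, p3) → 70.3609
  f7: (p1, p6, p3) → 108.5833
  f8: (p7, p6, p3) → 48.4691
  f9: (p7, p9, p6) → 24.6763
  f10: (p7, p9, p5) → 29.6776
  f11: (p8, p0, p3) → 8.5527
  f12: (p8, p7, p3) → 39.1329
  f13: (p8, p0, p5) → 9.1486
  f14: (p8, p7, p5) → 41.9379
Σ area = 637.694

Euler: V−E+F = 9−21+14 = 2.


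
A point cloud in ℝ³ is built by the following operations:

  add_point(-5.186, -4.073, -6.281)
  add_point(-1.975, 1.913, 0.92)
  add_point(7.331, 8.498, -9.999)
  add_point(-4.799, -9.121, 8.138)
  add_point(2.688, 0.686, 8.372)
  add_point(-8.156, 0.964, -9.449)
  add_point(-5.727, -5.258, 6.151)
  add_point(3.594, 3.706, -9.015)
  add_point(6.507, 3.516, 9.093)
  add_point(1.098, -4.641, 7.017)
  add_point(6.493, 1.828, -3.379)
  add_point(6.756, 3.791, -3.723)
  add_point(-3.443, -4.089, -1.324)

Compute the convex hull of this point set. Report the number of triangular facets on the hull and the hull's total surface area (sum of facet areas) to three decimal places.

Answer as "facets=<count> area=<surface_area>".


Points on the hull: [0, 1, 2, 3, 4, 5, 6, 7, 8, 9, 10, 11] (12 of 13).

Area of each hull facet:
  f1: (p0, p3, p5) → 35.7360
  f2: (p1, p2, p5) → 92.3189
  f3: (p1, p8, p2) → 93.8259
  f4: (p9, p8, p3) → 17.6426
  f5: (p6, p3, p5) → 24.4976
  f6: (p6, p1, p5) → 57.0704
  f7: (p11, p8, p2) → 29.4474
  f8: (p10, p0, p3) → 102.0770
  f9: (p10, p9, p3) → 34.6230
  f10: (p10, p11, p2) → 5.3997
  f11: (p10, p9, p8) → 59.7442
  f12: (p10, p11, p8) → 12.6405
  f13: (p4, p1, p8) → 18.9241
  f14: (p4, p6, p1) → 39.9963
  f15: (p4, p8, p3) → 9.0264
  f16: (p4, p6, p3) → 22.7840
  f17: (p7, p10, p2) → 20.2617
  f18: (p7, p10, p0) → 39.7440
  f19: (p7, p2, p5) → 24.0733
  f20: (p7, p0, p5) → 38.5443
Σ area = 778.377

Check V−E+F: 12 − 30 + 20 = 2.

facets=20 area=778.377


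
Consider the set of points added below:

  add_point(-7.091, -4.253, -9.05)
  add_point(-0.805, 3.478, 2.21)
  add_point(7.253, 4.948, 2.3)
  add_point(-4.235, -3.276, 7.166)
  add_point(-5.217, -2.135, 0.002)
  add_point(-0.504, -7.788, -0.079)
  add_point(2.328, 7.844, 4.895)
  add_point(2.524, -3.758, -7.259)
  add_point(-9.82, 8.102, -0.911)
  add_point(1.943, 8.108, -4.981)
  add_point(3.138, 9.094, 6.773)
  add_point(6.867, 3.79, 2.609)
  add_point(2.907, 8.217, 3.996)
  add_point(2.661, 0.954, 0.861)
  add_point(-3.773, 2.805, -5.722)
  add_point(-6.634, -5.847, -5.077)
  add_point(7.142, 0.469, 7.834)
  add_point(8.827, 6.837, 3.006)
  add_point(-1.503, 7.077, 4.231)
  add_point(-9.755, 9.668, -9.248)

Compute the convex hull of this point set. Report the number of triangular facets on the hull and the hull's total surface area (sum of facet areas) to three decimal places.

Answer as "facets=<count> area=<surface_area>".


11 of the 20 inputs are extreme points: [0, 3, 5, 7, 8, 9, 10, 15, 16, 17, 19].

Triangle areas on the boundary:
  f1: (p10, p3, p8) → 95.2935
  f2: (p10, p19, p8) → 56.1253
  f3: (p16, p3, p5) → 54.9038
  f4: (p16, p7, p17) → 63.9364
  f5: (p16, p7, p5) → 60.3434
  f6: (p16, p10, p17) → 28.5720
  f7: (p16, p10, p3) → 56.9639
  f8: (p9, p7, p17) → 64.2353
  f9: (p9, p7, p19) → 75.5008
  f10: (p9, p10, p17) → 37.6935
  f11: (p9, p10, p19) → 67.4857
  f12: (p15, p3, p5) → 37.8612
  f13: (p15, p3, p8) → 86.2519
  f14: (p0, p7, p5) → 41.9752
  f15: (p0, p15, p5) → 11.8964
  f16: (p0, p7, p19) → 68.7485
  f17: (p0, p19, p8) → 58.9863
  f18: (p0, p15, p8) → 31.8793
Σ area = 998.652

Check V−E+F: 11 − 27 + 18 = 2.

facets=18 area=998.652


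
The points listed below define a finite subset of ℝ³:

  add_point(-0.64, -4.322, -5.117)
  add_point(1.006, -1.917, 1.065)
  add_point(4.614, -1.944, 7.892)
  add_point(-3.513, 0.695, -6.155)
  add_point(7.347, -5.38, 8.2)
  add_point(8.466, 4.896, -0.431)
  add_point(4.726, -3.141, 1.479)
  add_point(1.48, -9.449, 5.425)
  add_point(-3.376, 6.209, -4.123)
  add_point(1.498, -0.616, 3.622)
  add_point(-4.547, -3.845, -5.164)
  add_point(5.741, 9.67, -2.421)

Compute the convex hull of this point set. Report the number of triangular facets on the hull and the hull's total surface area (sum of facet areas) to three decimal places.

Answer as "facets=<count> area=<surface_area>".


11 of the 12 inputs are extreme points: [0, 2, 3, 4, 5, 6, 7, 8, 9, 10, 11].

Facet areas (half cross-product norm):
  f1: (p0, p7, p10) → 22.7646
  f2: (p0, p11, p5) → 39.9721
  f3: (p0, p4, p7) → 44.4227
  f4: (p8, p7, p10) → 65.4942
  f5: (p6, p4, p5) → 32.5934
  f6: (p6, p0, p5) → 37.9876
  f7: (p6, p0, p4) → 16.5562
  f8: (p3, p0, p11) → 38.7385
  f9: (p3, p8, p11) → 26.5513
  f10: (p3, p0, p10) → 9.3248
  f11: (p3, p8, p10) → 7.8516
  f12: (p2, p4, p7) → 16.7941
  f13: (p2, p8, p11) → 75.3018
  f14: (p2, p11, p5) → 27.2688
  f15: (p2, p4, p5) → 23.9481
  f16: (p9, p8, p7) → 35.6779
  f17: (p9, p2, p7) → 22.5775
  f18: (p9, p2, p8) → 12.0985
Σ area = 555.924

Check V−E+F: 11 − 27 + 18 = 2.

facets=18 area=555.924


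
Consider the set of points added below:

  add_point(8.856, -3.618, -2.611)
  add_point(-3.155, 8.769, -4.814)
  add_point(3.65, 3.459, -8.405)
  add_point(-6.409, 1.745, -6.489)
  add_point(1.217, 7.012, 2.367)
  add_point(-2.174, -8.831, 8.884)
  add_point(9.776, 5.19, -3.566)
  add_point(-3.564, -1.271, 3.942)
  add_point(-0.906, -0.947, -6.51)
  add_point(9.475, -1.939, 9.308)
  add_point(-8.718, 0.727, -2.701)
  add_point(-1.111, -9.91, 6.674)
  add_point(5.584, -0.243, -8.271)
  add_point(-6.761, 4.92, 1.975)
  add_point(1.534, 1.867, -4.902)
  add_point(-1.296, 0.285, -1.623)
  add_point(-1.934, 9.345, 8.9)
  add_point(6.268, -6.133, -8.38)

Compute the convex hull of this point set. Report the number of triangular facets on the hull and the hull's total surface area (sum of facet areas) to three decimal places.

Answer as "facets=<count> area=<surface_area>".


Hull vertices (13/18): indices [0, 1, 2, 3, 5, 6, 9, 10, 11, 12, 13, 16, 17].

Facet areas (half cross-product norm):
  f1: (p17, p11, p10) → 123.2833
  f2: (p1, p16, p6) → 91.5555
  f3: (p5, p11, p10) → 21.5473
  f4: (p0, p17, p6) → 28.7743
  f5: (p13, p1, p10) → 27.9525
  f6: (p13, p1, p16) → 40.4828
  f7: (p13, p5, p10) → 52.1806
  f8: (p13, p5, p16) → 76.3871
  f9: (p3, p17, p10) → 31.1518
  f10: (p3, p1, p10) → 17.5383
  f11: (p2, p1, p6) → 36.6052
  f12: (p2, p3, p17) → 51.3798
  f13: (p2, p3, p1) → 35.4771
  f14: (p9, p5, p16) → 105.1077
  f15: (p9, p16, p6) → 110.7428
  f16: (p9, p0, p6) → 53.6409
  f17: (p9, p5, p11) → 18.0297
  f18: (p9, p17, p11) → 110.9154
  f19: (p9, p0, p17) → 17.0544
  f20: (p12, p17, p6) → 19.7229
  f21: (p12, p2, p6) → 16.4281
  f22: (p12, p2, p17) → 4.4721
Σ area = 1090.430

Euler characteristic 13−33+22 = 2 ✓

facets=22 area=1090.430


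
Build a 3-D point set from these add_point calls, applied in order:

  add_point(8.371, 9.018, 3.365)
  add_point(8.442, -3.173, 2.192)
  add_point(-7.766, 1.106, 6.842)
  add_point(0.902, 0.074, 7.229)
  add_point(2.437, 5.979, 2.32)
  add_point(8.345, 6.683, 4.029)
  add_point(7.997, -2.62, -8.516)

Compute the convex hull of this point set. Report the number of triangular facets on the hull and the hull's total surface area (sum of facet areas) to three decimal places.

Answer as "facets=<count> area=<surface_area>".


facets=10 area=442.987

Hull vertices (7/7): indices [0, 1, 2, 3, 4, 5, 6].

Facet areas (half cross-product norm):
  f1: (p6, p1, p2) → 91.1530
  f2: (p6, p0, p1) → 65.6533
  f3: (p3, p1, p2) → 25.6219
  f4: (p3, p0, p2) → 46.3384
  f5: (p4, p0, p2) → 21.0062
  f6: (p4, p6, p2) → 84.9834
  f7: (p4, p6, p0) → 50.2555
  f8: (p5, p0, p1) → 5.4223
  f9: (p5, p3, p1) → 43.4810
  f10: (p5, p3, p0) → 9.0722
Σ area = 442.987

Check V−E+F: 7 − 15 + 10 = 2.


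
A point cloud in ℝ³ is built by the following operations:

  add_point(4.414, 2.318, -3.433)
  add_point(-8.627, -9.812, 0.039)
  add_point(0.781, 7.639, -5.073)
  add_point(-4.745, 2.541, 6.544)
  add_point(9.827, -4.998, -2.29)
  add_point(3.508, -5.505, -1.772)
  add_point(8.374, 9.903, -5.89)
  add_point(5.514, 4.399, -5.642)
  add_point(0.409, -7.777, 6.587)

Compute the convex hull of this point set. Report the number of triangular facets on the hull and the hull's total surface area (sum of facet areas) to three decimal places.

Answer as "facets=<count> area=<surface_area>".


facets=10 area=699.960

7 of the 9 inputs are extreme points: [1, 2, 3, 4, 6, 7, 8].

Per-facet area ½‖(b−a)×(c−a)‖:
  f1: (p8, p4, p1) → 73.2814
  f2: (p8, p6, p4) → 97.4490
  f3: (p3, p8, p1) → 64.1241
  f4: (p3, p8, p6) → 112.4639
  f5: (p7, p4, p1) → 103.5700
  f6: (p7, p6, p4) → 27.0886
  f7: (p2, p7, p1) → 58.8290
  f8: (p2, p7, p6) → 17.7692
  f9: (p2, p3, p1) → 100.1611
  f10: (p2, p3, p6) → 45.2241
Σ area = 699.960

Euler characteristic 7−15+10 = 2 ✓


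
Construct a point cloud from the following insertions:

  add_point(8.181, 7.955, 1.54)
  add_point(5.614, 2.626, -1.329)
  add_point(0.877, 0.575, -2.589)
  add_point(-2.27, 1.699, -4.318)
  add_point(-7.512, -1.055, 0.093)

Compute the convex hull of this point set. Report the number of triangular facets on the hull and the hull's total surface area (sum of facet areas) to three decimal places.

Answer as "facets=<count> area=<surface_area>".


Hull vertices (5/5): indices [0, 1, 2, 3, 4].

Facet areas (half cross-product norm):
  f1: (p3, p0, p4) → 44.2368
  f2: (p1, p0, p4) → 37.7346
  f3: (p1, p3, p0) → 22.1942
  f4: (p2, p3, p4) → 13.5873
  f5: (p2, p1, p4) → 13.1220
  f6: (p2, p1, p3) → 6.7309
Σ area = 137.606

Euler: V−E+F = 5−9+6 = 2.

facets=6 area=137.606


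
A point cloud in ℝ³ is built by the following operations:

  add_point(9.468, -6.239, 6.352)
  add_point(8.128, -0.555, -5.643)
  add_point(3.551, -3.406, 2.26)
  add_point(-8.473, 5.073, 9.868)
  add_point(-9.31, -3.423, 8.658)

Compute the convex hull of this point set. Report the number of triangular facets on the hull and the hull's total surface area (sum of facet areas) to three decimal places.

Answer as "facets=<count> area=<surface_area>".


facets=6 area=448.769

Hull vertices (5/5): indices [0, 1, 2, 3, 4].

Triangle areas on the boundary:
  f1: (p3, p0, p4) → 82.2794
  f2: (p1, p3, p4) → 97.4107
  f3: (p1, p3, p0) → 141.5392
  f4: (p2, p0, p4) → 49.6192
  f5: (p2, p1, p4) → 41.5394
  f6: (p2, p1, p0) → 36.3808
Σ area = 448.769

Euler characteristic 5−9+6 = 2 ✓


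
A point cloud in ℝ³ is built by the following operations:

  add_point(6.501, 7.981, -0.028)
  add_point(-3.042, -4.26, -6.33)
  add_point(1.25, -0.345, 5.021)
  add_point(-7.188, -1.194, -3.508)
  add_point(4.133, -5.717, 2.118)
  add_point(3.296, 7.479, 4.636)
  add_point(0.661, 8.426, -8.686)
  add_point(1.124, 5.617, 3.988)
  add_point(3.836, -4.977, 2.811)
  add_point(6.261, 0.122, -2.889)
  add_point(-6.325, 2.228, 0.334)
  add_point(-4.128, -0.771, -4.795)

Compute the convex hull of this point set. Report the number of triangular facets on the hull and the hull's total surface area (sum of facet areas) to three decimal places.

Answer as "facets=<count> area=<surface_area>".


facets=18 area=536.633

Extreme-point indices: [0, 1, 2, 3, 4, 5, 6, 7, 8, 9, 10] — 11 of 12 on the boundary.

Triangle areas on the boundary:
  f1: (p5, p6, p0) → 27.6029
  f2: (p1, p4, p3) → 32.4445
  f3: (p1, p6, p3) → 38.5390
  f4: (p8, p4, p0) → 6.2783
  f5: (p8, p5, p0) → 35.7380
  f6: (p8, p2, p5) → 17.7408
  f7: (p8, p4, p3) → 6.9516
  f8: (p8, p2, p3) → 34.5576
  f9: (p10, p6, p3) → 33.6639
  f10: (p10, p5, p6) → 70.1020
  f11: (p10, p2, p3) → 22.8690
  f12: (p9, p1, p4) → 40.9170
  f13: (p9, p1, p6) → 60.1586
  f14: (p9, p4, p0) → 29.2837
  f15: (p9, p6, p0) → 42.2348
  f16: (p7, p2, p5) → 7.2798
  f17: (p7, p10, p5) → 4.2799
  f18: (p7, p10, p2) → 25.9912
Σ area = 536.633

Euler characteristic 11−27+18 = 2 ✓


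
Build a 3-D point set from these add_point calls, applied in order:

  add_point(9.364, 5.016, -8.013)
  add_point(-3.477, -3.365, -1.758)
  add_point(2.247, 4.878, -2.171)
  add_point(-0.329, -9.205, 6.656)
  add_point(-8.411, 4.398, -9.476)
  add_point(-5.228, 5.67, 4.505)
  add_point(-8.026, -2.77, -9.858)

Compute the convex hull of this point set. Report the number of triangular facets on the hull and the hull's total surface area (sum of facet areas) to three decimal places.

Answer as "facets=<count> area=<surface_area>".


Points on the hull: [0, 3, 4, 5, 6] (5 of 7).

Per-facet area ½‖(b−a)×(c−a)‖:
  f1: (p5, p0, p4) → 122.4108
  f2: (p5, p3, p0) → 149.6050
  f3: (p6, p0, p4) → 64.1355
  f4: (p6, p3, p0) → 175.9047
  f5: (p6, p5, p4) → 51.3146
  f6: (p6, p5, p3) → 127.2371
Σ area = 690.608

Euler: V−E+F = 5−9+6 = 2.

facets=6 area=690.608


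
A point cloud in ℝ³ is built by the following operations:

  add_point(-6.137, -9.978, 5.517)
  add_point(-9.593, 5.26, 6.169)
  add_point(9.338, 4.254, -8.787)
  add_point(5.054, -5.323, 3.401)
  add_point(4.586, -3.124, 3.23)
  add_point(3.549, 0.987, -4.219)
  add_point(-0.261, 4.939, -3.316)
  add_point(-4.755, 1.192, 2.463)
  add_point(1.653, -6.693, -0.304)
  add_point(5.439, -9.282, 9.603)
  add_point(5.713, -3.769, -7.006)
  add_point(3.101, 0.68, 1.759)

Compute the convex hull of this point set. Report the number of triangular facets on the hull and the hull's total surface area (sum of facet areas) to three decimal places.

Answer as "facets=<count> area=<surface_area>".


Extreme-point indices: [0, 1, 2, 6, 8, 9, 10, 11] — 8 of 12 on the boundary.

Triangle areas on the boundary:
  f1: (p9, p0, p1) → 95.2096
  f2: (p8, p9, p0) → 52.9430
  f3: (p10, p8, p0) → 15.2531
  f4: (p10, p9, p2) → 69.1359
  f5: (p10, p8, p9) → 35.0128
  f6: (p11, p2, p1) → 72.2562
  f7: (p11, p9, p1) → 89.2320
  f8: (p11, p9, p2) → 63.8660
  f9: (p6, p0, p1) → 101.7947
  f10: (p6, p10, p0) → 97.5440
  f11: (p6, p2, p1) → 20.2035
  f12: (p6, p10, p2) → 45.7229
Σ area = 758.174

Check V−E+F: 8 − 18 + 12 = 2.

facets=12 area=758.174


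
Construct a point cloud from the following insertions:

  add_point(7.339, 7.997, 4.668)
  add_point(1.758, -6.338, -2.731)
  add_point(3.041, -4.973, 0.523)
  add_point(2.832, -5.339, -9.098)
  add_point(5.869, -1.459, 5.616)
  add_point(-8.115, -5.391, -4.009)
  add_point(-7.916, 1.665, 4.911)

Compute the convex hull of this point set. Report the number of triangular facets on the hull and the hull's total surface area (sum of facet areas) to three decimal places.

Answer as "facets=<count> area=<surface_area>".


facets=10 area=539.634

Extreme-point indices: [0, 1, 2, 3, 4, 5, 6] — 7 of 7 on the boundary.

Facet areas (half cross-product norm):
  f1: (p3, p0, p5) → 118.4233
  f2: (p3, p1, p5) → 32.6610
  f3: (p6, p0, p5) → 91.1493
  f4: (p4, p6, p0) → 67.8645
  f5: (p4, p3, p0) → 73.3589
  f6: (p2, p3, p1) → 8.3468
  f7: (p2, p4, p3) → 20.6399
  f8: (p2, p1, p5) → 17.0924
  f9: (p2, p6, p5) → 64.6241
  f10: (p2, p4, p6) → 45.4742
Σ area = 539.634

Check V−E+F: 7 − 15 + 10 = 2.


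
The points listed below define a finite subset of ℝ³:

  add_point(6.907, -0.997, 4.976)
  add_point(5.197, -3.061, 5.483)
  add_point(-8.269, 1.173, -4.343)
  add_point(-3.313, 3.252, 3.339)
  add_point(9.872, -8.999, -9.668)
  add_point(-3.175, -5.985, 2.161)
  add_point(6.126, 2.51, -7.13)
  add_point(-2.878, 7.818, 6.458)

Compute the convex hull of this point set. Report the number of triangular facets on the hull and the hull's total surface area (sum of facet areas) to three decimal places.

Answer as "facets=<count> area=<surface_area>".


7 of the 8 inputs are extreme points: [0, 1, 2, 4, 5, 6, 7].

Facet areas (half cross-product norm):
  f1: (p5, p4, p2) → 97.4953
  f2: (p5, p7, p2) → 71.0171
  f3: (p6, p4, p2) → 88.1345
  f4: (p6, p7, p2) → 97.4439
  f5: (p6, p0, p4) → 77.8287
  f6: (p6, p0, p7) → 83.0428
  f7: (p1, p0, p4) → 23.0297
  f8: (p1, p5, p4) → 78.8857
  f9: (p1, p0, p7) → 18.0729
  f10: (p1, p5, p7) → 62.2217
Σ area = 697.172

Euler characteristic 7−15+10 = 2 ✓

facets=10 area=697.172


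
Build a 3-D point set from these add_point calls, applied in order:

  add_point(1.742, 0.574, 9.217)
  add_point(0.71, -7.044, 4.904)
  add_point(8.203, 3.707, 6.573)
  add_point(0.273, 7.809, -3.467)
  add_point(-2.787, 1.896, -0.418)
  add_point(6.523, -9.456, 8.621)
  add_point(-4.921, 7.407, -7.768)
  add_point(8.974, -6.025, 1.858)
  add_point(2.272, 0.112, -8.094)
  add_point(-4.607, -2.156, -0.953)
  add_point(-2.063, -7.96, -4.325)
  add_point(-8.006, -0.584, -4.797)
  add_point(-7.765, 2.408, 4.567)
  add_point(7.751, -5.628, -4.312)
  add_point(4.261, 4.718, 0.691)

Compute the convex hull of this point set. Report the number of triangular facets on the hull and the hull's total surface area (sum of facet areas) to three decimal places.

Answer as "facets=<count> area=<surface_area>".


Hull vertices (12/15): indices [0, 1, 2, 3, 5, 6, 7, 8, 10, 11, 12, 13].

Per-facet area ½‖(b−a)×(c−a)‖:
  f1: (p2, p5, p7) → 43.2016
  f2: (p2, p5, p0) → 42.5686
  f3: (p12, p5, p0) → 51.3663
  f4: (p12, p2, p3) → 82.2389
  f5: (p12, p2, p0) → 34.9027
  f6: (p6, p8, p11) → 43.0165
  f7: (p6, p8, p3) → 30.4308
  f8: (p6, p12, p11) → 44.5485
  f9: (p6, p12, p3) → 42.2431
  f10: (p10, p8, p11) → 43.4874
  f11: (p10, p12, p11) → 45.9196
  f12: (p13, p8, p3) → 35.7930
  f13: (p13, p2, p3) → 88.8723
  f14: (p13, p2, p7) → 31.9339
  f15: (p13, p10, p8) → 39.4575
  f16: (p13, p5, p7) → 15.1300
  f17: (p13, p10, p5) → 67.5109
  f18: (p1, p12, p5) → 28.4653
  f19: (p1, p10, p5) → 25.8914
  f20: (p1, p10, p12) → 60.8072
Σ area = 897.785

Euler: V−E+F = 12−30+20 = 2.

facets=20 area=897.785


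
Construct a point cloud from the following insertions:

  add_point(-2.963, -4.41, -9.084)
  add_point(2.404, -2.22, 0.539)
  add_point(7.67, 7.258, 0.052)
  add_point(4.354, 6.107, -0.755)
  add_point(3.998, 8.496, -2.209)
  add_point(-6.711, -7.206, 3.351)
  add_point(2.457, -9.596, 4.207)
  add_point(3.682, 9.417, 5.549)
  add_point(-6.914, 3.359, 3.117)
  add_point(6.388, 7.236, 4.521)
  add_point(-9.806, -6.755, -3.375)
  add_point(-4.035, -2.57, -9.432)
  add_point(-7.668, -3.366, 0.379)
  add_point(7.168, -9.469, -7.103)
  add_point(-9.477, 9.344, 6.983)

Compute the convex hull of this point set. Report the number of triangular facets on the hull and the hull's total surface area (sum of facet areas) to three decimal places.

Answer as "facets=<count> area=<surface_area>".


facets=18 area=1054.568

Hull vertices (11/15): indices [0, 2, 4, 5, 6, 7, 9, 10, 11, 13, 14].

Facet areas (half cross-product norm):
  f1: (p13, p6, p10) → 88.9027
  f2: (p11, p14, p10) → 89.4912
  f3: (p5, p14, p10) → 63.5348
  f4: (p5, p6, p10) → 30.5758
  f5: (p5, p6, p14) → 75.5873
  f6: (p7, p6, p14) → 126.1715
  f7: (p4, p11, p14) → 125.2498
  f8: (p4, p7, p2) → 15.7977
  f9: (p4, p7, p14) → 51.1873
  f10: (p4, p13, p2) → 40.8046
  f11: (p4, p11, p13) → 102.1857
  f12: (p0, p13, p10) → 47.6766
  f13: (p0, p11, p10) → 9.9285
  f14: (p0, p11, p13) → 6.7124
  f15: (p9, p7, p2) → 7.4112
  f16: (p9, p7, p6) → 28.4129
  f17: (p9, p13, p2) → 39.3741
  f18: (p9, p13, p6) → 105.5641
Σ area = 1054.568

Euler characteristic 11−27+18 = 2 ✓


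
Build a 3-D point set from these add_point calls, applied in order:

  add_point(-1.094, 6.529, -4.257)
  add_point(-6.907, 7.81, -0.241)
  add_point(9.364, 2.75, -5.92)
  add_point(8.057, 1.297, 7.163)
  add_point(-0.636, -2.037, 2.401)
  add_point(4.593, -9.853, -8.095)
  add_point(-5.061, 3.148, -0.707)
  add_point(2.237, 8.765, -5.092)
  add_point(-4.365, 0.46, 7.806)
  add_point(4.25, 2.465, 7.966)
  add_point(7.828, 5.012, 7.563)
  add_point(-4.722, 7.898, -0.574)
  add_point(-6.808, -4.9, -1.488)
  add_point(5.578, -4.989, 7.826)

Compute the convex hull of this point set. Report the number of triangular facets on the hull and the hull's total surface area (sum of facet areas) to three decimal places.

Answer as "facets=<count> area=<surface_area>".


facets=20 area=905.477

12 of the 14 inputs are extreme points: [0, 1, 2, 3, 5, 7, 8, 9, 10, 11, 12, 13].

Per-facet area ½‖(b−a)×(c−a)‖:
  f1: (p7, p5, p2) → 60.0670
  f2: (p13, p12, p5) → 101.4589
  f3: (p11, p7, p1) → 3.8316
  f4: (p10, p7, p2) → 61.8778
  f5: (p10, p13, p9) → 15.1201
  f6: (p10, p11, p7) → 58.8164
  f7: (p10, p11, p1) → 11.5882
  f8: (p0, p12, p5) → 91.0420
  f9: (p0, p7, p5) → 35.6628
  f10: (p0, p12, p1) → 44.5305
  f11: (p0, p7, p1) → 10.8595
  f12: (p8, p13, p9) → 33.4501
  f13: (p8, p13, p12) → 62.3350
  f14: (p8, p12, p1) → 57.9496
  f15: (p8, p10, p1) → 72.8046
  f16: (p8, p10, p9) → 7.6802
  f17: (p3, p10, p2) → 24.7596
  f18: (p3, p10, p13) → 5.8924
  f19: (p3, p5, p2) → 90.2626
  f20: (p3, p13, p5) → 55.4885
Σ area = 905.477

Euler: V−E+F = 12−30+20 = 2.


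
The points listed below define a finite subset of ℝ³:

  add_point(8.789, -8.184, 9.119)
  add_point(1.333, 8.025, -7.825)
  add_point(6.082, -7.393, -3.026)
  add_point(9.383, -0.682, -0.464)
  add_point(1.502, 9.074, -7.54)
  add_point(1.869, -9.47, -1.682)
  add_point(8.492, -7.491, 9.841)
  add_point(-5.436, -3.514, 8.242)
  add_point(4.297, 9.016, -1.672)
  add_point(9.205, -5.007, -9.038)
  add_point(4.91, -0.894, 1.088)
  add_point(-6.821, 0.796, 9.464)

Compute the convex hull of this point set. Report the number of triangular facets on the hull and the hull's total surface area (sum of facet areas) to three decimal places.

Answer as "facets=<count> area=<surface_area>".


facets=18 area=886.979

11 of the 12 inputs are extreme points: [0, 1, 2, 3, 4, 5, 6, 7, 8, 9, 11].

Area of each hull facet:
  f1: (p1, p4, p11) → 11.0586
  f2: (p7, p6, p11) → 29.4986
  f3: (p7, p1, p11) → 47.9105
  f4: (p7, p1, p5) → 124.7339
  f5: (p0, p6, p3) → 6.2888
  f6: (p0, p7, p5) → 82.1571
  f7: (p0, p7, p6) → 7.0444
  f8: (p8, p6, p3) → 57.3248
  f9: (p8, p4, p11) → 55.0203
  f10: (p8, p6, p11) → 146.6351
  f11: (p2, p0, p5) → 30.2803
  f12: (p9, p1, p4) → 5.5084
  f13: (p9, p8, p3) → 50.6356
  f14: (p9, p8, p4) → 51.9490
  f15: (p9, p0, p3) → 52.9970
  f16: (p9, p2, p0) → 30.0186
  f17: (p9, p1, p5) → 86.2418
  f18: (p9, p2, p5) → 11.6765
Σ area = 886.979

Euler: V−E+F = 11−27+18 = 2.


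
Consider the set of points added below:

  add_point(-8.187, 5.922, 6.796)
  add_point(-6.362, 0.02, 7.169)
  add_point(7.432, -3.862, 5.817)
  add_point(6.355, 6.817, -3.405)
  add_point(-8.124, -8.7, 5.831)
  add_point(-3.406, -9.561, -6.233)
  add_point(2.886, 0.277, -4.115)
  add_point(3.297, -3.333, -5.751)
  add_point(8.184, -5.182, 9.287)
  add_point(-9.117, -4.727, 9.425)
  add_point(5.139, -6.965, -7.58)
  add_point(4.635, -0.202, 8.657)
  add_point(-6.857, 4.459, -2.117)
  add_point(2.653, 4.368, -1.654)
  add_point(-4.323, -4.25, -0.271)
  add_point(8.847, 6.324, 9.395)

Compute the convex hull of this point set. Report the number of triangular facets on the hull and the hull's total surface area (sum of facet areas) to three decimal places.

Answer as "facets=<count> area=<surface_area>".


9 of the 16 inputs are extreme points: [0, 3, 4, 5, 8, 9, 10, 12, 15].

Area of each hull facet:
  f1: (p3, p10, p15) → 90.9650
  f2: (p8, p15, p9) → 99.6913
  f3: (p8, p10, p15) → 98.5558
  f4: (p0, p15, p9) → 94.6336
  f5: (p0, p3, p15) → 105.9324
  f6: (p4, p8, p9) → 46.1339
  f7: (p5, p8, p10) → 77.7163
  f8: (p5, p4, p8) → 109.4126
  f9: (p12, p5, p4) → 89.3108
  f10: (p12, p0, p9) → 50.0441
  f11: (p12, p4, p9) → 40.4950
  f12: (p12, p0, p3) → 60.1991
  f13: (p12, p3, p10) → 94.9992
  f14: (p12, p5, p10) → 67.7958
Σ area = 1125.885

Euler: V−E+F = 9−21+14 = 2.

facets=14 area=1125.885


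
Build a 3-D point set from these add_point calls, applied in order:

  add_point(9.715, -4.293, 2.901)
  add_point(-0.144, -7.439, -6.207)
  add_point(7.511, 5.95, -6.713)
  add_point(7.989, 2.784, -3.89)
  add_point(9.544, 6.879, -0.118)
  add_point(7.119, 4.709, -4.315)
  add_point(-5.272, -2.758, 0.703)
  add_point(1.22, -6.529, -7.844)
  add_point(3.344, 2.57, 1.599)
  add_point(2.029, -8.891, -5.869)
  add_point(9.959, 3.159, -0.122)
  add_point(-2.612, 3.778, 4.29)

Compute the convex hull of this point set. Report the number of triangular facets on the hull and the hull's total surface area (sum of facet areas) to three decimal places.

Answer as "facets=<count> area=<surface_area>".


Hull vertices (9/12): indices [0, 1, 2, 4, 6, 7, 9, 10, 11].

Facet areas (half cross-product norm):
  f1: (p2, p7, p6) → 79.3549
  f2: (p2, p7, p9) → 19.3744
  f3: (p0, p9, p6) → 71.0443
  f4: (p0, p2, p10) → 22.8803
  f5: (p0, p2, p9) → 84.9108
  f6: (p1, p9, p6) → 10.2819
  f7: (p1, p7, p6) → 8.9138
  f8: (p1, p7, p9) → 3.0039
  f9: (p11, p2, p6) → 59.7919
  f10: (p11, p0, p6) → 57.2325
  f11: (p4, p2, p10) → 12.9655
  f12: (p4, p11, p2) → 46.2915
  f13: (p4, p0, p10) → 6.0147
  f14: (p4, p11, p0) → 73.4528
Σ area = 555.513

Euler: V−E+F = 9−21+14 = 2.

facets=14 area=555.513


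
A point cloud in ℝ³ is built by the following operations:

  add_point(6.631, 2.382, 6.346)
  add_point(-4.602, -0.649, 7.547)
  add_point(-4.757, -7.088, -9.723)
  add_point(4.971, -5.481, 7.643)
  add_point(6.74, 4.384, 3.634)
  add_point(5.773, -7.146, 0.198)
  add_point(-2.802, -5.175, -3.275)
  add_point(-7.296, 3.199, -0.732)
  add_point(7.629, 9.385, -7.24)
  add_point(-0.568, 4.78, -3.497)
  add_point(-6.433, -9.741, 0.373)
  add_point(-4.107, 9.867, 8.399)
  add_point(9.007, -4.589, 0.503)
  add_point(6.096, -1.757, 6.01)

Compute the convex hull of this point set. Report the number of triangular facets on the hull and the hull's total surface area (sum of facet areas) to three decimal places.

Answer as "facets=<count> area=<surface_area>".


facets=18 area=1042.412

Hull vertices (11/14): indices [0, 1, 2, 3, 4, 5, 7, 8, 10, 11, 12].

Facet areas (half cross-product norm):
  f1: (p2, p10, p7) → 65.1854
  f2: (p8, p2, p7) → 119.9062
  f3: (p8, p2, p12) → 135.2849
  f4: (p11, p8, p7) → 101.2455
  f5: (p5, p2, p12) → 23.5222
  f6: (p5, p2, p10) → 64.3467
  f7: (p4, p8, p12) → 58.4645
  f8: (p4, p11, p8) → 76.4695
  f9: (p3, p5, p10) → 47.7469
  f10: (p3, p5, p12) → 15.7334
  f11: (p1, p3, p10) → 61.5411
  f12: (p1, p3, p11) → 51.7535
  f13: (p1, p10, p7) → 53.8425
  f14: (p1, p11, p7) → 47.6414
  f15: (p0, p4, p11) → 21.9589
  f16: (p0, p3, p11) → 50.3994
  f17: (p0, p4, p12) → 15.8169
  f18: (p0, p3, p12) → 31.5534
Σ area = 1042.412

Euler: V−E+F = 11−27+18 = 2.
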